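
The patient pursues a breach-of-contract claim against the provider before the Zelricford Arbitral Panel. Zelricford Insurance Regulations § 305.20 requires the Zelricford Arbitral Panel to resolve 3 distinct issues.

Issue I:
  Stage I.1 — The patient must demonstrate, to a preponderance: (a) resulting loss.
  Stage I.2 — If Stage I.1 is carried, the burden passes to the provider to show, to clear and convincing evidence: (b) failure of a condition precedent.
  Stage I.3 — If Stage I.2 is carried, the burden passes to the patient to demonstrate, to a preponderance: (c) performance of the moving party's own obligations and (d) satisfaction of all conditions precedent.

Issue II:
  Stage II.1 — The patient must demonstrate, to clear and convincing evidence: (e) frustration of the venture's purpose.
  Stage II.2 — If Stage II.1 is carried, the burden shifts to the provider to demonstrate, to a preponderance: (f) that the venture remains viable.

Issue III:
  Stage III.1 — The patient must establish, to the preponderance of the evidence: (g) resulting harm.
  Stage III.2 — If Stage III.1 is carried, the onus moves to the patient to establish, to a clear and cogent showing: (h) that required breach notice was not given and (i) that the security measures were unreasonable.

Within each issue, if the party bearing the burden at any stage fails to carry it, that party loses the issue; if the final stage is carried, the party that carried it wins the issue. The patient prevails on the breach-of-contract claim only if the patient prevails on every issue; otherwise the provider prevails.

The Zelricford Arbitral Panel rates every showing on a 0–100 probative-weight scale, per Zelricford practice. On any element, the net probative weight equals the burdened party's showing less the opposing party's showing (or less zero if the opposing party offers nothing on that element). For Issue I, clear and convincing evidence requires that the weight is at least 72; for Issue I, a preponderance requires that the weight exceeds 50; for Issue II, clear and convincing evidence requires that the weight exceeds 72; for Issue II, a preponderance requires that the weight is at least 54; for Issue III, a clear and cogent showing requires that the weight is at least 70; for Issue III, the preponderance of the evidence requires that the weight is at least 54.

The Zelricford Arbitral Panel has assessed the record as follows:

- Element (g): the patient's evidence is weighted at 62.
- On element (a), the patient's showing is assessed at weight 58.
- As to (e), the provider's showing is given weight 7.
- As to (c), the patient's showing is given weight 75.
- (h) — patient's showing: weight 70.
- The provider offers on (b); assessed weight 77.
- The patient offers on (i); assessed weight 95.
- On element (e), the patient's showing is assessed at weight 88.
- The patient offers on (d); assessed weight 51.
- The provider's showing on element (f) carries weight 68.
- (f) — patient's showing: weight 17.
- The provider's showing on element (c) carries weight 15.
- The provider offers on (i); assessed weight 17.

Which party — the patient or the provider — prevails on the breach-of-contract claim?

patient

— Issue I —
Stage I.1 — burden on patient; standard: a preponderance (weight exceeds 50).
    (a): 58 > 50 [met]
  All elements met. The burden passes to the provider.
Stage I.2 — burden on provider; standard: clear and convincing evidence (weight is at least 72).
    (b): 77 ≥ 72 [met]
  Stage I.2 carried; the burden shifts to the patient.
Stage I.3 — burden on patient; standard: a preponderance (weight exceeds 50).
    (c): 75 − 15 = 60 > 50 [met]
    (d): 51 > 50 [met]
  Stage I.3 carried; the final stage is satisfied.
All stages carried — the patient prevails on this issue.
— Issue II —
At Stage II.1 the patient must meet clear and convincing evidence (weight exceeds 72): on (e) the weight is 88 less the opposing 7 gives net 81, which does exceed 72, so (e) meets the standard.
  Stage II.1 is satisfied; the onus moves to the provider.
At Stage II.2 the provider must meet a preponderance (weight is at least 54): on (f) the weight is 68 less the opposing 17 gives net 51, which does not reach 54, so (f) does not meet the standard.
  The provider does not carry Stage II.2.
So the patient prevails on this issue.
— Issue III —
Stage III.1 (patient, the preponderance of the evidence, weight is at least 54): (g) 62 ≥ 54 — meets.
  Stage III.1 is satisfied; the patient continues to bear the burden.
Stage III.2 (patient, a clear and cogent showing, weight is at least 70): (h) 70 ≥ 70 — meets; (i) net 95−17=78 ≥ 70 — meets.
  Stage III.2 carried; the final stage is satisfied.
With every stage satisfied, the patient prevails on this issue.
Per-issue: Issue I → patient; Issue II → patient; Issue III → patient. The patient must prevail on every issue; overall, the patient prevails.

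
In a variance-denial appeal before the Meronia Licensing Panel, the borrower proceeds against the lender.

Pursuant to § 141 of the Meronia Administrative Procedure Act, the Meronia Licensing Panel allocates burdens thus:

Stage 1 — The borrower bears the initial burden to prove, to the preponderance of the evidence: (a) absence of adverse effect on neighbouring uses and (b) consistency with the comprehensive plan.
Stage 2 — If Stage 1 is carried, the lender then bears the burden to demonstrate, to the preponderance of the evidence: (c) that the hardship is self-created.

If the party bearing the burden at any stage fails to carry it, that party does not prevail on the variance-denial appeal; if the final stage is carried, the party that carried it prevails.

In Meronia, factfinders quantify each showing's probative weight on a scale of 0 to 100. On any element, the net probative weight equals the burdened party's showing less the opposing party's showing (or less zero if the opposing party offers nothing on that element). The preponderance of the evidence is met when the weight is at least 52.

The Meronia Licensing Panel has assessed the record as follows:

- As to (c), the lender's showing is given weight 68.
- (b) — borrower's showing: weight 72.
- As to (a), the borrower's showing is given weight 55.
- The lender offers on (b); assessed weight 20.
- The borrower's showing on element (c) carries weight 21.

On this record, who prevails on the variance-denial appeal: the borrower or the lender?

Stage 1 (borrower, the preponderance of the evidence, weight is at least 52): (a) 55 ≥ 52 — meets; (b) net 72−20=52 ≥ 52 — meets.
  Stage 1 is satisfied; the onus moves to the lender.
Stage 2 (lender, the preponderance of the evidence, weight is at least 52): (c) net 68−21=47 < 52 — fails.
  The lender does not carry Stage 2.
So the borrower prevails.

borrower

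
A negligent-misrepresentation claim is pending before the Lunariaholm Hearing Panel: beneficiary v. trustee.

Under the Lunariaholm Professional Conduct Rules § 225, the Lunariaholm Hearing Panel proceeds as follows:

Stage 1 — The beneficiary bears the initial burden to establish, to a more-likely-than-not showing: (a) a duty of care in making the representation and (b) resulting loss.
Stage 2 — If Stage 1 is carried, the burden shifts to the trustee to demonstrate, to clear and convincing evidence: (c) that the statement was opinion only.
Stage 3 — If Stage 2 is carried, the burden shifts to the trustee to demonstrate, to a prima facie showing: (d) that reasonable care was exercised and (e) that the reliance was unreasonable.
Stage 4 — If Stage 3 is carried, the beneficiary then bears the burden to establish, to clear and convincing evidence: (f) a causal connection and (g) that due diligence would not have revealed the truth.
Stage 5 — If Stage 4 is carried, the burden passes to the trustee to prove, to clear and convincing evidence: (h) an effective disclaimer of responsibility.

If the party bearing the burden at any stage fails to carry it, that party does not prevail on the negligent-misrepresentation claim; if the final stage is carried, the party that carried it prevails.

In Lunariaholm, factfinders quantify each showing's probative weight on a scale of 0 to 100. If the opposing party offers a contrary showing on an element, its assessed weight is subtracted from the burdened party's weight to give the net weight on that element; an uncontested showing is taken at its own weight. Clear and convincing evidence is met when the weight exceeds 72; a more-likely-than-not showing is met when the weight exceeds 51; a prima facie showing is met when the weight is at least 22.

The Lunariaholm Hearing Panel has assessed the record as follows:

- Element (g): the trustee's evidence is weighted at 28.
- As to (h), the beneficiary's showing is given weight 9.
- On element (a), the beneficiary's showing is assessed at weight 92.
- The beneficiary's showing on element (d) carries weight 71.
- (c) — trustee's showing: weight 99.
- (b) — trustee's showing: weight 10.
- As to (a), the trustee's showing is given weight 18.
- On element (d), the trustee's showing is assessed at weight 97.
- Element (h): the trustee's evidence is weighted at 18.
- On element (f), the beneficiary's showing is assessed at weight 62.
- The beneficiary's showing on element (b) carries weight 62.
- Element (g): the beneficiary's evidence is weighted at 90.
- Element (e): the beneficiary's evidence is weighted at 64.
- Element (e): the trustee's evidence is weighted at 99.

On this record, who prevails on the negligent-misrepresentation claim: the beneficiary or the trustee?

Stage 1 — burden on beneficiary; standard: a more-likely-than-not showing (weight exceeds 51).
    (a): 92 − 18 = 74 > 51 [met]
    (b): 62 − 10 = 52 > 51 [met]
  The beneficiary carries Stage 1; the trustee now bears the burden.
Stage 2 — burden on trustee; standard: clear and convincing evidence (weight exceeds 72).
    (c): 99 > 72 [met]
  Stage 2 carried; the burden remains with the trustee.
Stage 3 — burden on trustee; standard: a prima facie showing (weight is at least 22).
    (d): 97 − 71 = 26 ≥ 22 [met]
    (e): 99 − 64 = 35 ≥ 22 [met]
  Stage 3 is satisfied; the onus moves to the beneficiary.
Stage 4 — burden on beneficiary; standard: clear and convincing evidence (weight exceeds 72).
    (f): 62 ≤ 72 [not met]
    (g): 90 − 28 = 62 ≤ 72 [not met]
  The beneficiary does not carry Stage 4.
So the trustee prevails.

trustee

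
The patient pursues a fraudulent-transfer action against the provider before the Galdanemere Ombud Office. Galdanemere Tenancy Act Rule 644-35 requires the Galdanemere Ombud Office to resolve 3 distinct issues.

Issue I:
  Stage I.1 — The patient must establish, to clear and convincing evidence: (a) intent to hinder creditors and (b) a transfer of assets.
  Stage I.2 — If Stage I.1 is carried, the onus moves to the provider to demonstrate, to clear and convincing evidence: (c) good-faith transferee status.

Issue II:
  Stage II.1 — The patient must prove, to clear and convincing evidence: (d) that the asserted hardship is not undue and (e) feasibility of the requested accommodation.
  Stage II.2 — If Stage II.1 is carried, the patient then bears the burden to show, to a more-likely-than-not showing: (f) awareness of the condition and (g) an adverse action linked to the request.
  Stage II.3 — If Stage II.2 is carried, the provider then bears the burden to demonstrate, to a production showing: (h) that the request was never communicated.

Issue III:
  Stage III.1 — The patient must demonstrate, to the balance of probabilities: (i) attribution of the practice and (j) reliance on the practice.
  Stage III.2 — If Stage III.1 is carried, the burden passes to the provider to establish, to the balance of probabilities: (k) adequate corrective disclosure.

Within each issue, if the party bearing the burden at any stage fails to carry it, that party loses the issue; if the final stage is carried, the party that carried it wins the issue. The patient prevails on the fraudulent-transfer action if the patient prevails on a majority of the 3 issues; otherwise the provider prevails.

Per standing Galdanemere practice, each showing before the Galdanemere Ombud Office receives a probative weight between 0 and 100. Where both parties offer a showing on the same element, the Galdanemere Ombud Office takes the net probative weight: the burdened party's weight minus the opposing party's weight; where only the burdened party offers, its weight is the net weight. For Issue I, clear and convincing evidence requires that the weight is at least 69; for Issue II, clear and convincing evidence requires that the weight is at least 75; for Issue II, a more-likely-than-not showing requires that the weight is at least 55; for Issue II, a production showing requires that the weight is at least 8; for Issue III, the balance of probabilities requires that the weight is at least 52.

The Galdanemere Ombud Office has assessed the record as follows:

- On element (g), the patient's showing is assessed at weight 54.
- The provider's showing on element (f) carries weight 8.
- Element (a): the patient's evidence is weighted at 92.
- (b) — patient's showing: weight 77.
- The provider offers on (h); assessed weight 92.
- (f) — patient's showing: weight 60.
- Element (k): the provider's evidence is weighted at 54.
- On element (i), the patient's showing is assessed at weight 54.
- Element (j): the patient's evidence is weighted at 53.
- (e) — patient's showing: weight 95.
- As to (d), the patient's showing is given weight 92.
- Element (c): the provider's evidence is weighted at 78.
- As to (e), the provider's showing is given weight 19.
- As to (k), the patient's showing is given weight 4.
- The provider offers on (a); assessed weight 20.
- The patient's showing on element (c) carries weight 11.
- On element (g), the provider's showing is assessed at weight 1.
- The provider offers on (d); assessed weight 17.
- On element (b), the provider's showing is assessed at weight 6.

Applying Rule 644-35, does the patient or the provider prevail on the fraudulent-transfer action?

patient

— Issue I —
At Stage I.1 the patient must meet clear and convincing evidence (weight is at least 69): on (a) the weight is 92 less the opposing 20 gives net 72, ≥ 69, so (a) meets the standard; on (b) the weight is 77 less the opposing 6 gives net 71, which does reach 69, so (b) meets the standard.
  All elements met. The burden passes to the provider.
At Stage I.2 the provider must meet clear and convincing evidence (weight is at least 69): on (c) the weight is 78 less the opposing 11 gives net 67, which does not reach 69, so (c) does not meet the standard.
  Not every element is met, so the provider fails to carry Stage I.2.
The analysis ends at Stage I.2; the patient prevails on this issue.
— Issue II —
At Stage II.1 the patient must meet clear and convincing evidence (weight is at least 75): on (d) the weight is 92 less the opposing 17 gives net 75, which does reach 75, so (d) meets the standard; on (e) the weight is 95 less the opposing 19 gives net 76, ≥ 75, so (e) meets the standard.
  Stage II.1 is satisfied; the patient continues to bear the burden.
At Stage II.2 the patient must meet a more-likely-than-not showing (weight is at least 55): on (f) the weight is 60 less the opposing 8 gives net 52, < 55, so (f) does not meet the standard; on (g) the weight is 54 less the opposing 1 gives net 53, < 55, so (g) does not meet the standard.
  The patient does not carry Stage II.2.
The analysis ends at Stage II.2; the provider prevails on this issue.
— Issue III —
At Stage III.1 the patient must meet the balance of probabilities (weight is at least 52): on (i) the weight is 54, which does reach 52, so (i) meets the standard; on (j) the weight is 53, which does reach 52, so (j) meets the standard.
  Stage III.1 is satisfied; the onus moves to the provider.
At Stage III.2 the provider must meet the balance of probabilities (weight is at least 52): on (k) the weight is 54 less the opposing 4 gives net 50, < 52, so (k) does not meet the standard.
  The provider does not carry Stage III.2.
So the patient prevails on this issue.
Per-issue: Issue I → patient; Issue II → provider; Issue III → patient. The patient must prevail on a majority of issues; overall, the patient prevails.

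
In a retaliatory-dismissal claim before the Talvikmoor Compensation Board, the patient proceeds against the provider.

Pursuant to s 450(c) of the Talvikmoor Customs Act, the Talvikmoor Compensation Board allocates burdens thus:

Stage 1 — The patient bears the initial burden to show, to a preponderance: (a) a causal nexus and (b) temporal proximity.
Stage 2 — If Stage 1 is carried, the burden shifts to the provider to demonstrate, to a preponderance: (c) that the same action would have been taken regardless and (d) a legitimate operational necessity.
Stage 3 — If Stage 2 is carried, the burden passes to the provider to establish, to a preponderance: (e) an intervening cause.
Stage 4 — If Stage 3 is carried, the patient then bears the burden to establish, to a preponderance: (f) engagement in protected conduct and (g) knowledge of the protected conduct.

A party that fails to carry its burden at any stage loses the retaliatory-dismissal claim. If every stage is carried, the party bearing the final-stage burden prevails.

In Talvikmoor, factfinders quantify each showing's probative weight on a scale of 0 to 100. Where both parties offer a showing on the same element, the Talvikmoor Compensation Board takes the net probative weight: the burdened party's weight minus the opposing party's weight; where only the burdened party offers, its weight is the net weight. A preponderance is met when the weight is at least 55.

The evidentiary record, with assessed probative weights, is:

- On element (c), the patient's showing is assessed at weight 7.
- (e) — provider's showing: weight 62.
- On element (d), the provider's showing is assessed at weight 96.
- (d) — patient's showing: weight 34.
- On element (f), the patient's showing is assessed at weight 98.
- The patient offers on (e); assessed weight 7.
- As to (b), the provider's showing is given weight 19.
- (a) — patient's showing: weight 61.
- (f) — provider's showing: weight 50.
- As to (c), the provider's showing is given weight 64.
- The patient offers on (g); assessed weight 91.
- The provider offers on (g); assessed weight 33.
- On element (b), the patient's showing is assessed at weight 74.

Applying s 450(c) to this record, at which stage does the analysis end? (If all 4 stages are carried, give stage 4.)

At Stage 1 the patient must meet a preponderance (weight is at least 55): on (a) the weight is 61, which does reach 55, so (a) meets the standard; on (b) the weight is 74 less the opposing 19 gives net 55, which does reach 55, so (b) meets the standard.
  The patient carries Stage 1; the provider now bears the burden.
At Stage 2 the provider must meet a preponderance (weight is at least 55): on (c) the weight is 64 less the opposing 7 gives net 57, ≥ 55, so (c) meets the standard; on (d) the weight is 96 less the opposing 34 gives net 62, ≥ 55, so (d) meets the standard.
  Stage 2 carried; the burden remains with the provider.
At Stage 3 the provider must meet a preponderance (weight is at least 55): on (e) the weight is 62 less the opposing 7 gives net 55, ≥ 55, so (e) meets the standard.
  Stage 3 carried; the burden shifts to the patient.
At Stage 4 the patient must meet a preponderance (weight is at least 55): on (f) the weight is 98 less the opposing 50 gives net 48, < 55, so (f) does not meet the standard; on (g) the weight is 91 less the opposing 33 gives net 58, which does reach 55, so (g) meets the standard.
  Stage 4 not carried; the patient fails its burden.
The analysis ends at Stage 4; the provider prevails.

stage 4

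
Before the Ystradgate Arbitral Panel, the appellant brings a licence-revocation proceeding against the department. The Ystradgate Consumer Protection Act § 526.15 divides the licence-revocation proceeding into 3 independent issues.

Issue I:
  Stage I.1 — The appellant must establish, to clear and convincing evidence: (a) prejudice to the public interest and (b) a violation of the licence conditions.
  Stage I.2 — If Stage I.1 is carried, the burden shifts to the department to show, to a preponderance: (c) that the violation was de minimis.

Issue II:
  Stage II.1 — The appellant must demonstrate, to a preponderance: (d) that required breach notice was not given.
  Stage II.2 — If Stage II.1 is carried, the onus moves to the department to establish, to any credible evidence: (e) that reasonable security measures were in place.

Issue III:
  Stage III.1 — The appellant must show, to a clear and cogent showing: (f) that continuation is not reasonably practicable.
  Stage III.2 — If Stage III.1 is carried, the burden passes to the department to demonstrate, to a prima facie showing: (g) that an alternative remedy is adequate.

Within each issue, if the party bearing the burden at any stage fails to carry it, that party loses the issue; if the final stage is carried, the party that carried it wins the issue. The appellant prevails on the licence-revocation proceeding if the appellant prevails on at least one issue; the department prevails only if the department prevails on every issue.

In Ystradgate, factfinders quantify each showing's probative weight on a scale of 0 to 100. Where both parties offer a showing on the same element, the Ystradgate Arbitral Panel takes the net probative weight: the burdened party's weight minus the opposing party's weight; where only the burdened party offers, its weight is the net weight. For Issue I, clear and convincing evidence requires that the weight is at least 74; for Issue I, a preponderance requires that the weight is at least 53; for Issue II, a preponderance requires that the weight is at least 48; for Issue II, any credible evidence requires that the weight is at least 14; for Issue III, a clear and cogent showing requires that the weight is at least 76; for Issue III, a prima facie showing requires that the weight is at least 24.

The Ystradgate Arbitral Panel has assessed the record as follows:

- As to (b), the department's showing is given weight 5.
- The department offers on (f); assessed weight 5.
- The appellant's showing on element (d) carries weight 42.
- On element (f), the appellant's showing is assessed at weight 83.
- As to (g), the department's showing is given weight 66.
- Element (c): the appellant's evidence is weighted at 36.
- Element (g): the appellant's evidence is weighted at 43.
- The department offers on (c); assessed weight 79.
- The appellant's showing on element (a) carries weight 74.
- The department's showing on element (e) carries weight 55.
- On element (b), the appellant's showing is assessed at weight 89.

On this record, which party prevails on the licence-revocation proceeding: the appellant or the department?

— Issue I —
At Stage I.1 the appellant must meet clear and convincing evidence (weight is at least 74): on (a) the weight is 74, ≥ 74, so (a) meets the standard; on (b) the weight is 89 less the opposing 5 gives net 84, which does reach 74, so (b) meets the standard.
  The appellant carries Stage I.1; the department now bears the burden.
At Stage I.2 the department must meet a preponderance (weight is at least 53): on (c) the weight is 79 less the opposing 36 gives net 43, < 53, so (c) does not meet the standard.
  Stage I.2 not carried; the department fails its burden.
The appellant prevails on this issue.
— Issue II —
Stage II.1 — burden on appellant; standard: a preponderance (weight is at least 48).
    (d): 42 < 48 [not met]
  Stage II.1 not carried; the appellant fails its burden.
The department prevails on this issue.
— Issue III —
At Stage III.1 the appellant must meet a clear and cogent showing (weight is at least 76): on (f) the weight is 83 less the opposing 5 gives net 78, which does reach 76, so (f) meets the standard.
  Stage III.1 carried; the burden shifts to the department.
At Stage III.2 the department must meet a prima facie showing (weight is at least 24): on (g) the weight is 66 less the opposing 43 gives net 23, < 24, so (g) does not meet the standard.
  Stage III.2 not carried; the department fails its burden.
The analysis ends at Stage III.2; the appellant prevails on this issue.
Per-issue: Issue I → appellant; Issue II → department; Issue III → appellant. The appellant must prevail on at least one issue; overall, the appellant prevails.

appellant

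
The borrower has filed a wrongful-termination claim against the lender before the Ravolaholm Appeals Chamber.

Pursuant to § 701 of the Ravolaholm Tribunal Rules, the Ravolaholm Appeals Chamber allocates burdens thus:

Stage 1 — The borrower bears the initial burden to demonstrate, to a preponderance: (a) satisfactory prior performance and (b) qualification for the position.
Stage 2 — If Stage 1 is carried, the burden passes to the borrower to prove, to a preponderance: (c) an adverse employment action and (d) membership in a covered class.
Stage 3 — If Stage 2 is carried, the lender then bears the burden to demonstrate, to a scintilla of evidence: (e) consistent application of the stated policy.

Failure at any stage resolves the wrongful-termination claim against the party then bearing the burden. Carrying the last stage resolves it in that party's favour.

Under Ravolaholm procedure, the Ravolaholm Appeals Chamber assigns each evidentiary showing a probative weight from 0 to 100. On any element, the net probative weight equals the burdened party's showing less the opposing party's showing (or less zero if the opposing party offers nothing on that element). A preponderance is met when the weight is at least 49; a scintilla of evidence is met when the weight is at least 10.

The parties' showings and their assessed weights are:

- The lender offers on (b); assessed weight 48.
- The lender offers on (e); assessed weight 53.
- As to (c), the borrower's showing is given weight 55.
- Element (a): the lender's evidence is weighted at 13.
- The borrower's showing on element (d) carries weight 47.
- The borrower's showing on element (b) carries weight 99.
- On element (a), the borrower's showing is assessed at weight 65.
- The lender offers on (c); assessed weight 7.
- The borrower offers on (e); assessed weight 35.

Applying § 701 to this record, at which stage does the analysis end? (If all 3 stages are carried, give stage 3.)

stage 2

At Stage 1 the borrower must meet a preponderance (weight is at least 49): on (a) the weight is 65 less the opposing 13 gives net 52, ≥ 49, so (a) meets the standard; on (b) the weight is 99 less the opposing 48 gives net 51, ≥ 49, so (b) meets the standard.
  All elements met. The borrower retains the burden for Stage 2.
At Stage 2 the borrower must meet a preponderance (weight is at least 49): on (c) the weight is 55 less the opposing 7 gives net 48, which does not reach 49, so (c) does not meet the standard; on (d) the weight is 47, < 49, so (d) does not meet the standard.
  Stage 2 not carried; the borrower fails its burden.
The lender prevails.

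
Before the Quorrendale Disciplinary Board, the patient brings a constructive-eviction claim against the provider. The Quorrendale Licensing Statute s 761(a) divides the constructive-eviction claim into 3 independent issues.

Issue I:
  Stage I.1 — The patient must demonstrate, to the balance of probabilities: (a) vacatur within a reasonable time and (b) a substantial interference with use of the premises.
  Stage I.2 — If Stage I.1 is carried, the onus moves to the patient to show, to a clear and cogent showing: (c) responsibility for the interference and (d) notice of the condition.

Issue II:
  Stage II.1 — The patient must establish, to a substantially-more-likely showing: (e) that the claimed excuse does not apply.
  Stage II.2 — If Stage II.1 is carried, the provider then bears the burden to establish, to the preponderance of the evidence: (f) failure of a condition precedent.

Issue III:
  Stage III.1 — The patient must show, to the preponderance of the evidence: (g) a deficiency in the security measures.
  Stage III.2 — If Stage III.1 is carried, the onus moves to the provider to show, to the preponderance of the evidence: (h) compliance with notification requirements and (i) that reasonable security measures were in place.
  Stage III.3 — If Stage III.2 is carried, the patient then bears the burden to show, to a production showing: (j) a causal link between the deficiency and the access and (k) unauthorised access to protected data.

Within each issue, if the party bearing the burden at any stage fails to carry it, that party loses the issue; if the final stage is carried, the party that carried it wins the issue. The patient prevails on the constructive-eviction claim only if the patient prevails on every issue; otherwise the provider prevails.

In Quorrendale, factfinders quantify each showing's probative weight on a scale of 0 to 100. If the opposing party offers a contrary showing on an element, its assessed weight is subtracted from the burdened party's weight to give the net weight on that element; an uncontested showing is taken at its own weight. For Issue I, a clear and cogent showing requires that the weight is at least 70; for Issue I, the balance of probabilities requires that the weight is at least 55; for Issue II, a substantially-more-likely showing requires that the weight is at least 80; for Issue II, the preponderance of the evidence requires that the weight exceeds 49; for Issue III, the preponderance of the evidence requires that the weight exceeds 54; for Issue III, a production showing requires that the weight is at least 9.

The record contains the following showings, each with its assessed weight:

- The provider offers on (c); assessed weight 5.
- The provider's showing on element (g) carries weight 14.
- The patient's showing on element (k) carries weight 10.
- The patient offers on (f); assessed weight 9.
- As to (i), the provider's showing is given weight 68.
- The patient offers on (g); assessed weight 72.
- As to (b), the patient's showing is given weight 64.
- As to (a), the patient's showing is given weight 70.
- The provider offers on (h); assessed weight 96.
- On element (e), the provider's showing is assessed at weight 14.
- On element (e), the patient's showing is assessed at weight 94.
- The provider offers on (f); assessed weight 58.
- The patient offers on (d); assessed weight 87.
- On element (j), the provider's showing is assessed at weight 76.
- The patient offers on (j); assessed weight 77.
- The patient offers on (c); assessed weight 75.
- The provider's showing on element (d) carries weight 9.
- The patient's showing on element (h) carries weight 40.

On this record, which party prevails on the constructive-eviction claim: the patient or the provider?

provider

— Issue I —
At Stage I.1 the patient must meet the balance of probabilities (weight is at least 55): on (a) the weight is 70, which does reach 55, so (a) meets the standard; on (b) the weight is 64, ≥ 55, so (b) meets the standard.
  Stage I.1 is satisfied; the patient continues to bear the burden.
At Stage I.2 the patient must meet a clear and cogent showing (weight is at least 70): on (c) the weight is 75 less the opposing 5 gives net 70, ≥ 70, so (c) meets the standard; on (d) the weight is 87 less the opposing 9 gives net 78, ≥ 70, so (d) meets the standard.
  Stage I.2 carried; the final stage is satisfied.
All stages carried — the patient prevails on this issue.
— Issue II —
At Stage II.1 the patient must meet a substantially-more-likely showing (weight is at least 80): on (e) the weight is 94 less the opposing 14 gives net 80, ≥ 80, so (e) meets the standard.
  Stage II.1 is satisfied; the onus moves to the provider.
At Stage II.2 the provider must meet the preponderance of the evidence (weight exceeds 49): on (f) the weight is 58 less the opposing 9 gives net 49, which does not exceed 49, so (f) does not meet the standard.
  The provider does not carry Stage II.2.
The patient prevails on this issue.
— Issue III —
Stage III.1 (patient, the preponderance of the evidence, weight exceeds 54): (g) net 72−14=58 > 54 — meets.
  Stage III.1 is satisfied; the onus moves to the provider.
Stage III.2 (provider, the preponderance of the evidence, weight exceeds 54): (h) net 96−40=56 > 54 — meets; (i) 68 > 54 — meets.
  Stage III.2 carried; the burden shifts to the patient.
Stage III.3 (patient, a production showing, weight is at least 9): (j) net 77−76=1 < 9 — fails; (k) 10 ≥ 9 — meets.
  The patient does not carry Stage III.3.
The provider prevails on this issue.
Per-issue: Issue I → patient; Issue II → patient; Issue III → provider. The patient must prevail on every issue; overall, the provider prevails.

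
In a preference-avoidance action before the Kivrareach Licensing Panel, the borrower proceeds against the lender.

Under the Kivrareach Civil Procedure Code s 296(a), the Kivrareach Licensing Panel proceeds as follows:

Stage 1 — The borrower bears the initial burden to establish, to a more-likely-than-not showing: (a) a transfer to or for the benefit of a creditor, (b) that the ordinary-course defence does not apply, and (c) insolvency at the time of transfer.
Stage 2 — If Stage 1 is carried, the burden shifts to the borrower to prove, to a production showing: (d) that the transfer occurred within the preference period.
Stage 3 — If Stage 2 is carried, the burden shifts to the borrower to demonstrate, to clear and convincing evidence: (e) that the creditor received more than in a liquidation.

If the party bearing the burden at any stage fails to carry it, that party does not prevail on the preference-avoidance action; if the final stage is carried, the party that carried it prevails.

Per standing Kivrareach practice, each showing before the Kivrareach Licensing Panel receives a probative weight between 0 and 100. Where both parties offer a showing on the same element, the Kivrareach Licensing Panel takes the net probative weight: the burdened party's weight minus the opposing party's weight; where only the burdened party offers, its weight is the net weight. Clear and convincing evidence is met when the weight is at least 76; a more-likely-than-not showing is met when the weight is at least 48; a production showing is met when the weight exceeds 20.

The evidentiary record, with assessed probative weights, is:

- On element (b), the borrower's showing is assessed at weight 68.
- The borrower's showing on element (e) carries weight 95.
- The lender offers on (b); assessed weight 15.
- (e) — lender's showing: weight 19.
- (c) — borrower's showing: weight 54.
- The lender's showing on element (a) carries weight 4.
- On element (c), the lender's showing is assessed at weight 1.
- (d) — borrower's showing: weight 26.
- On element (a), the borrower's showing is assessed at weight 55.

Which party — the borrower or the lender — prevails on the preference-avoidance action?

borrower

Stage 1 — burden on borrower; standard: a more-likely-than-not showing (weight is at least 48).
    (a): 55 − 4 = 51 ≥ 48 [met]
    (b): 68 − 15 = 53 ≥ 48 [met]
    (c): 54 − 1 = 53 ≥ 48 [met]
  Stage 1 is satisfied; the borrower continues to bear the burden.
Stage 2 — burden on borrower; standard: a production showing (weight exceeds 20).
    (d): 26 > 20 [met]
  All elements met. The borrower retains the burden for Stage 3.
Stage 3 — burden on borrower; standard: clear and convincing evidence (weight is at least 76).
    (e): 95 − 19 = 76 ≥ 76 [met]
  Stage 3 carried; the final stage is satisfied.
All stages carried — the borrower prevails.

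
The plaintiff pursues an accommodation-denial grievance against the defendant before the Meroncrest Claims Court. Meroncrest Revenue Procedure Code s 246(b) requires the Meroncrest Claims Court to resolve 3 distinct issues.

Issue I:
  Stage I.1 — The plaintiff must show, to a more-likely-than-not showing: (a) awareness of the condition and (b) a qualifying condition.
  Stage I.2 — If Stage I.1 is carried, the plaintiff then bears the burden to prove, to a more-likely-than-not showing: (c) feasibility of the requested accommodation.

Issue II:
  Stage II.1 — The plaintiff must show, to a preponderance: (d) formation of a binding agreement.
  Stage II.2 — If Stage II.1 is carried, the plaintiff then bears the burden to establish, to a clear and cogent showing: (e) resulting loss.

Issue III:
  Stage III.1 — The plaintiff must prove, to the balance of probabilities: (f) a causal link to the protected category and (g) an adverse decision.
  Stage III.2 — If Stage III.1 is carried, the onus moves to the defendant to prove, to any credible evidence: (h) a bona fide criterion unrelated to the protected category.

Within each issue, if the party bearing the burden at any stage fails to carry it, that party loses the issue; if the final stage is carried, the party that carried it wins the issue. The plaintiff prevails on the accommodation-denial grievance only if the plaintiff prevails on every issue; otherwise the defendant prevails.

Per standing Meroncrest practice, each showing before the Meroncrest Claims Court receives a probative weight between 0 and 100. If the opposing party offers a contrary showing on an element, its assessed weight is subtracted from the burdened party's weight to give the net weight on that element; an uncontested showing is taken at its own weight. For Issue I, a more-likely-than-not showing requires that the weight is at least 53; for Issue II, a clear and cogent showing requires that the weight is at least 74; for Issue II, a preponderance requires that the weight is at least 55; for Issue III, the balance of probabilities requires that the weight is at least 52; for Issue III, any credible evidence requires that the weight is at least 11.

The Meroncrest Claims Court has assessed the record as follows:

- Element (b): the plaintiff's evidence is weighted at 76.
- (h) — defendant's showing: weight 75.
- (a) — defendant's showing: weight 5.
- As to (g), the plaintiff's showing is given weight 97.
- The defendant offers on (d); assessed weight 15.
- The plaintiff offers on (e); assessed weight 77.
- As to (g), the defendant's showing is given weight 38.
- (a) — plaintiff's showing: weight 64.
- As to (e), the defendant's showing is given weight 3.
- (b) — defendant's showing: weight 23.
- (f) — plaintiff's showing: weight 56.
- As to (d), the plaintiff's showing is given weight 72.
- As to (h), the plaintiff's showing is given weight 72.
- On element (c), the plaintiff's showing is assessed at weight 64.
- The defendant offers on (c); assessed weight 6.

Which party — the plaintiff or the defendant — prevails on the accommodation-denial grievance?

— Issue I —
At Stage I.1 the plaintiff must meet a more-likely-than-not showing (weight is at least 53): on (a) the weight is 64 less the opposing 5 gives net 59, which does reach 53, so (a) meets the standard; on (b) the weight is 76 less the opposing 23 gives net 53, ≥ 53, so (b) meets the standard.
  All elements met. The plaintiff retains the burden for Stage I.2.
At Stage I.2 the plaintiff must meet a more-likely-than-not showing (weight is at least 53): on (c) the weight is 64 less the opposing 6 gives net 58, which does reach 53, so (c) meets the standard.
  The plaintiff carries the last stage.
With every stage satisfied, the plaintiff prevails on this issue.
— Issue II —
At Stage II.1 the plaintiff must meet a preponderance (weight is at least 55): on (d) the weight is 72 less the opposing 15 gives net 57, ≥ 55, so (d) meets the standard.
  All elements met. The plaintiff retains the burden for Stage II.2.
At Stage II.2 the plaintiff must meet a clear and cogent showing (weight is at least 74): on (e) the weight is 77 less the opposing 3 gives net 74, which does reach 74, so (e) meets the standard.
  All elements met at the final stage.
All stages carried — the plaintiff prevails on this issue.
— Issue III —
Stage III.1 — burden on plaintiff; standard: the balance of probabilities (weight is at least 52).
    (f): 56 ≥ 52 [met]
    (g): 97 − 38 = 59 ≥ 52 [met]
  Stage III.1 carried; the burden shifts to the defendant.
Stage III.2 — burden on defendant; standard: any credible evidence (weight is at least 11).
    (h): 75 − 72 = 3 < 11 [not met]
  Not every element is met, so the defendant fails to carry Stage III.2.
So the plaintiff prevails on this issue.
Per-issue: Issue I → plaintiff; Issue II → plaintiff; Issue III → plaintiff. The plaintiff must prevail on every issue; overall, the plaintiff prevails.

plaintiff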